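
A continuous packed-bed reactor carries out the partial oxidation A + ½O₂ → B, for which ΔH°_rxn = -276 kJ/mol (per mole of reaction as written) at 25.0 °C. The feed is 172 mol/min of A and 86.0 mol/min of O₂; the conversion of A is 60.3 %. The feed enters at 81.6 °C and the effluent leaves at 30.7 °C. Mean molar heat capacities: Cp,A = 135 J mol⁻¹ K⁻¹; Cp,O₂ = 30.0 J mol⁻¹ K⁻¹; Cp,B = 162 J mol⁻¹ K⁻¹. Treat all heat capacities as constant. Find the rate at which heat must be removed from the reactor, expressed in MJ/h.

Extent of reaction ξ = 0.603 × 172 = 103.72 mol/min
Reaction term: ξ·ΔH°_rxn = 103.72 × -276 = -28626 kJ/min
Sensible, feed 81.6→25 °C: -1460.3 kJ/min
Outlet flows (mol/min): A 68.284, O₂ 34.142, B 103.72
Sensible, products 25→30.7 °C: 154.15 kJ/min
Q = ΔH = -29932 kJ/min = -498.86 kW
Heat removed = 1795.9 MJ/h

Q_out = 1800 MJ/h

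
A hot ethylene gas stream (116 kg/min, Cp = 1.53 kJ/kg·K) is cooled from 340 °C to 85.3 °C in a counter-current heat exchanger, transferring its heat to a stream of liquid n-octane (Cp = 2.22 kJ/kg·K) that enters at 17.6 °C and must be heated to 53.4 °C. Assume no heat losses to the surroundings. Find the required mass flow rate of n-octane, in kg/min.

Heat released by hot stream: Q = 116 × 1.53 × (340 − 85.3) = 45204 kJ/min
Energy balance on cold side (adiabatic exchanger): Q = ṁ_c·Cp_c·(T_c,out − T_c,in)
ṁ_c = 45204 / [2.22 × (53.4 − 17.6)] = 568.78 kg/min

ṁ_c = 569 kg/min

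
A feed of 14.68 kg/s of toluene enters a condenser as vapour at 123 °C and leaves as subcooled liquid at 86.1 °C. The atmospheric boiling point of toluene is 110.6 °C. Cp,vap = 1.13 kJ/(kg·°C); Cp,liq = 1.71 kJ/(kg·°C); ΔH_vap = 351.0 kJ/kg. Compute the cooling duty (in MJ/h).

vapour 123→110.6 °C: -14.012 kJ/kg
condensation at 110.6 °C: -351 kJ/kg
liquid 110.6→86.1 °C: -41.895 kJ/kg
Δh = -14.012 + -351 + -41.895 = -406.91 kJ/kg
Q = ṁ·Δh = 14.68 kg/s × -406.91 kJ/kg = -5973.4 kJ/s
|Q| = 5973.4 kW = 21504 MJ/h

Q_c = 21500 MJ/h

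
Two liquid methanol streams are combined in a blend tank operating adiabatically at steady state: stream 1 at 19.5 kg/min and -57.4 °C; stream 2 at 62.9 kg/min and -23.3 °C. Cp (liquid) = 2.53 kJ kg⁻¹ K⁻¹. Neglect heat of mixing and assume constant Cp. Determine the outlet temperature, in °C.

T_out = -31.4 °C

Adiabatic, steady state ⇒ Σ ṁᵢCp,ᵢ(T_out − Tᵢ) = 0
Σ ṁᵢCp,ᵢTᵢ = 19.5×2.53×-57.4 + 62.9×2.53×-23.3 = -6539.7
Σ ṁᵢCp,ᵢ = 19.5×2.53 + 62.9×2.53 = 208.47
T_out = -6539.7 / 208.47 = -31.37 °C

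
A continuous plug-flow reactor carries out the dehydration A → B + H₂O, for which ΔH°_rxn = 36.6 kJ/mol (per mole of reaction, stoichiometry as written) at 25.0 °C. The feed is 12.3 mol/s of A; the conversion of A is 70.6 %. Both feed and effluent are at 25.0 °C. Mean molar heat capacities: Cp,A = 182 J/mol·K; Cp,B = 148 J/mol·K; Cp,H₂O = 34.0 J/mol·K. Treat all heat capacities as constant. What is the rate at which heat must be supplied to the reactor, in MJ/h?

Q_in = 1140 MJ/h

Extent of reaction ξ = 0.706 × 12.3 = 8.6838 mol/s
Reaction term: ξ·ΔH°_rxn = 8.6838 × 36.6 = 317.83 kJ/s
Q = ΔH = 317.83 kJ/s = 317.83 kW
Heat supplied = 1144.2 MJ/h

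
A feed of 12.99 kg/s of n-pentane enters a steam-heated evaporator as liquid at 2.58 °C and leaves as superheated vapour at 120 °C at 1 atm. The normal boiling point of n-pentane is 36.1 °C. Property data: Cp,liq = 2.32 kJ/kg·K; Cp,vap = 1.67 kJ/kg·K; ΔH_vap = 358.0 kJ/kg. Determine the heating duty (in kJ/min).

Q = 449000 kJ/min

liquid 2.58→36.1 °C: 77.766 kJ/kg
vaporisation at 36.1 °C: 358 kJ/kg
vapour 36.1→120 °C: 140.11 kJ/kg
Δh = 77.766 + 358 + 140.11 = 575.88 kJ/kg
Q = ṁ·Δh = 12.99 kg/s × 575.88 kJ/kg = 7480.7 kJ/s
|Q| = 7480.7 kW = 448840 kJ/min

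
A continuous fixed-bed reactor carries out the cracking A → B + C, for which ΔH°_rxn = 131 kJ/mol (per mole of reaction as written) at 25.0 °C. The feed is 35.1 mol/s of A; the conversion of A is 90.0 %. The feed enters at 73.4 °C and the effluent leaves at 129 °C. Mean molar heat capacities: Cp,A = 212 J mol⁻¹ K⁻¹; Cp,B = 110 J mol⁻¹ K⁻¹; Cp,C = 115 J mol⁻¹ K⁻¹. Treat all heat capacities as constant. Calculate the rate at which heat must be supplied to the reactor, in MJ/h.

Extent of reaction ξ = 0.900 × 35.1 = 31.59 mol/s
Reaction term: ξ·ΔH°_rxn = 31.59 × 131 = 4138.3 kJ/s
Sensible, feed 73.4→25 °C: -360.15 kJ/s
Outlet flows (mol/s): A 3.51, B 31.59, C 31.59
Sensible, products 25→129 °C: 816.59 kJ/s
Q = ΔH = 4594.7 kJ/s = 4594.7 kW
Heat supplied = 16541 MJ/h

Q_in = 16500 MJ/h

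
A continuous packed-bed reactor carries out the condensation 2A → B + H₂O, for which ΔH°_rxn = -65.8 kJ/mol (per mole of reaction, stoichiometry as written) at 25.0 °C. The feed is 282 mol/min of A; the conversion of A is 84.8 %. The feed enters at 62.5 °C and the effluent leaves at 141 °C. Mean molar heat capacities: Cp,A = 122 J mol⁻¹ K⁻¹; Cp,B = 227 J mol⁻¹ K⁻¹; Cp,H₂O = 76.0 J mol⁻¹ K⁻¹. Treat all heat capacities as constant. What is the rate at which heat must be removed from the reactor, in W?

Extent of reaction ξ = 0.848 × 282 / 2 = 119.57 mol/min
Reaction term: ξ·ΔH°_rxn = 119.57 × -65.8 = -7867.6 kJ/min
Sensible, feed 62.5→25 °C: -1290.2 kJ/min
Outlet flows (mol/min): A 42.864, B 119.57, H₂O 119.57
Sensible, products 25→141 °C: 4809.2 kJ/min
Q = ΔH = -4348.5 kJ/min = -72.476 kW
Heat removed = 72476 W

Q_out = 72500 W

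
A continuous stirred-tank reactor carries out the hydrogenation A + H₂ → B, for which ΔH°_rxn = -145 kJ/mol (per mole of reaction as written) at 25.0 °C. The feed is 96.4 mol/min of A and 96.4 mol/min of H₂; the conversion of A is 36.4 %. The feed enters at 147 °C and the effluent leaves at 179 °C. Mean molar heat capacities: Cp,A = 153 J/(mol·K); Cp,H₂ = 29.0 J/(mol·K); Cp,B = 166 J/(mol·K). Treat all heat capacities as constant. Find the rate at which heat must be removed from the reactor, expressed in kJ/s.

Q_out = 76.9 kJ/s

Extent of reaction ξ = 0.364 × 96.4 = 35.09 mol/min
Reaction term: ξ·ΔH°_rxn = 35.09 × -145 = -5088 kJ/min
Sensible, feed 147→25 °C: -2140.5 kJ/min
Outlet flows (mol/min): A 61.31, H₂ 61.31, B 35.09
Sensible, products 25→179 °C: 2615.4 kJ/min
Q = ΔH = -4613 kJ/min = -76.884 kW
Heat removed = 76.884 kJ/s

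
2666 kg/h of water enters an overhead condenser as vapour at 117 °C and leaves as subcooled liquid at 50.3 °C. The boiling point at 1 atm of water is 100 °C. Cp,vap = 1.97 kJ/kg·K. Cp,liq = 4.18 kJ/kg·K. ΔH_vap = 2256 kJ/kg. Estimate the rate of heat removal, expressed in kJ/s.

Q_c = 1850 kJ/s

vapour 117→100 °C: -33.49 kJ/kg
condensation at 100 °C: -2256 kJ/kg
liquid 100→50.3 °C: -207.75 kJ/kg
Δh = -33.49 + -2256 + -207.75 = -2497.2 kJ/kg
Q = ṁ·Δh = 2666 kg/h × -2497.2 kJ/kg = -6.6576e+06 kJ/h
|Q| = 1849.3 kW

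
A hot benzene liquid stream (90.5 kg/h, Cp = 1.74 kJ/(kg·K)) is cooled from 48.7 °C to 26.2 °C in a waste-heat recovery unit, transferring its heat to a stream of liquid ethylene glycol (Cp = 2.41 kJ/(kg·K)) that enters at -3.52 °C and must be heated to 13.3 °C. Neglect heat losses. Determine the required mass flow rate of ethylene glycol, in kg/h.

ṁ_c = 87.4 kg/h

Heat released by hot stream: Q = 90.5 × 1.74 × (48.7 − 26.2) = 3543.1 kJ/h
Energy balance on cold side (adiabatic exchanger): Q = ṁ_c·Cp_c·(T_c,out − T_c,in)
ṁ_c = 3543.1 / [2.41 × (13.3 − -3.52)] = 87.405 kg/h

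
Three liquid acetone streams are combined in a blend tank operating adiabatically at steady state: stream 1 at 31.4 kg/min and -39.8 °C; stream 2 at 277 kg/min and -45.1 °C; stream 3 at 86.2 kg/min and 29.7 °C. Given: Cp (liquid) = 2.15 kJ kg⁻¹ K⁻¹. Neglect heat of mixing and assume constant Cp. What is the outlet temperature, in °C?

T_out = -28.3 °C

Energy balance with Q = 0: Σ ṁᵢCp,ᵢ(T_out − Tᵢ) = 0
T_out = Σ ṁᵢCp,ᵢTᵢ / Σ ṁᵢCp,ᵢ
      = -24042 / 848.39 = -28.338 °C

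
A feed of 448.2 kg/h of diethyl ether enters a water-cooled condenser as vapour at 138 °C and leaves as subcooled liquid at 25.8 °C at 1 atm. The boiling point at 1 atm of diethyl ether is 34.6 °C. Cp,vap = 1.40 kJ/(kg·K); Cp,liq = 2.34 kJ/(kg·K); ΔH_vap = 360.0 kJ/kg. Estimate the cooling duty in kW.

vapour 138→34.6 °C: -144.76 kJ/kg
condensation at 34.6 °C: -360 kJ/kg
liquid 34.6→25.8 °C: -20.592 kJ/kg
Δh = -144.76 + -360 + -20.592 = -525.35 kJ/kg
Q = ṁ·Δh = 448.2 kg/h × -525.35 kJ/kg = -235460 kJ/h
|Q| = 65.406 kW

Q_c = 65.4 kW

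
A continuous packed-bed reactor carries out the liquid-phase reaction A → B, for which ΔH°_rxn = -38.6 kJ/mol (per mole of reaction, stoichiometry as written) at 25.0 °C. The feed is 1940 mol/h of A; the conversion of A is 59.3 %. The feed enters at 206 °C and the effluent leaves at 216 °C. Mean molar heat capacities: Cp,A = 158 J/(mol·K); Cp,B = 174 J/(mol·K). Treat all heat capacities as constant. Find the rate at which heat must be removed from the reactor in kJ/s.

Q_out = 10.5 kJ/s

Extent of reaction ξ = 0.593 × 1940 = 1150.4 mol/h
Reaction term: ξ·ΔH°_rxn = 1150.4 × -38.6 = -44406 kJ/h
Sensible, feed 206→25 °C: -55480 kJ/h
Outlet flows (mol/h): A 789.58, B 1150.4
Sensible, products 25→216 °C: 62061 kJ/h
Q = ΔH = -37825 kJ/h = -10.507 kW
Heat removed = 10.507 kJ/s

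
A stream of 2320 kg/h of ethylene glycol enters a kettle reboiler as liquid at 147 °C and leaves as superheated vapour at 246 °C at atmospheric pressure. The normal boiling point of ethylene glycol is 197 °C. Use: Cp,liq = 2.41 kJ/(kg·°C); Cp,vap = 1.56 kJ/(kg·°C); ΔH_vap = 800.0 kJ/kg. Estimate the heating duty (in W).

liquid 147→197 °C: 120.5 kJ/kg
vaporisation at 197 °C: 800 kJ/kg
vapour 197→246 °C: 76.44 kJ/kg
Δh = 120.5 + 800 + 76.44 = 996.94 kJ/kg
Q = ṁ·Δh = 2320 kg/h × 996.94 kJ/kg = 2.3129e+06 kJ/h
|Q| = 642.47 kW = 642470 W

Q = 642000 W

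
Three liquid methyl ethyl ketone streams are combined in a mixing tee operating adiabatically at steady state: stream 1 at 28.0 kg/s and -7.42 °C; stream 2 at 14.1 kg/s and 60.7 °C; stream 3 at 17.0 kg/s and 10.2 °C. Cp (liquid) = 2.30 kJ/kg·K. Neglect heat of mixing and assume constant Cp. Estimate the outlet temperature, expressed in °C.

Adiabatic, steady state ⇒ Σ ṁᵢCp,ᵢ(T_out − Tᵢ) = 0
Σ ṁᵢCp,ᵢTᵢ = 28.0×2.30×-7.42 + 14.1×2.30×60.7 + 17.0×2.30×10.2 = 1889.5
Σ ṁᵢCp,ᵢ = 28.0×2.30 + 14.1×2.30 + 17.0×2.30 = 135.93
T_out = 1889.5 / 135.93 = 13.9 °C

T_out = 13.9 °C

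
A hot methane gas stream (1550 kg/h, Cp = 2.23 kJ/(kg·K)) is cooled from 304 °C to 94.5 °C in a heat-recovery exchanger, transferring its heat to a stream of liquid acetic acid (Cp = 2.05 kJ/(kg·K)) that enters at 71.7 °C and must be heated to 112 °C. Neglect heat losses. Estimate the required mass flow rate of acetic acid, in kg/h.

ṁ_c = 8770 kg/h

Heat released by hot stream: Q = 1550 × 2.23 × (304 − 94.5) = 724140 kJ/h
Energy balance on cold side (adiabatic exchanger): Q = ṁ_c·Cp_c·(T_c,out − T_c,in)
ṁ_c = 724140 / [2.05 × (112 − 71.7)] = 8765.2 kg/h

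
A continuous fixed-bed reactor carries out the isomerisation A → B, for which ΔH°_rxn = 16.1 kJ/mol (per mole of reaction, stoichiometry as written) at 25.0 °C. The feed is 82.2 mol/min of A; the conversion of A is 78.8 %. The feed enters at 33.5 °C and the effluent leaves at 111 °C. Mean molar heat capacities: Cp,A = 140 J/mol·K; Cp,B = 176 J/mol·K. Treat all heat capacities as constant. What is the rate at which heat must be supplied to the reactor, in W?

Extent of reaction ξ = 0.788 × 82.2 = 64.774 mol/min
Reaction term: ξ·ΔH°_rxn = 64.774 × 16.1 = 1042.9 kJ/min
Sensible, feed 33.5→25 °C: -97.818 kJ/min
Outlet flows (mol/min): A 17.426, B 64.774
Sensible, products 25→111 °C: 1190.2 kJ/min
Q = ΔH = 2135.3 kJ/min = 35.588 kW
Heat supplied = 35588 W

Q_in = 35600 W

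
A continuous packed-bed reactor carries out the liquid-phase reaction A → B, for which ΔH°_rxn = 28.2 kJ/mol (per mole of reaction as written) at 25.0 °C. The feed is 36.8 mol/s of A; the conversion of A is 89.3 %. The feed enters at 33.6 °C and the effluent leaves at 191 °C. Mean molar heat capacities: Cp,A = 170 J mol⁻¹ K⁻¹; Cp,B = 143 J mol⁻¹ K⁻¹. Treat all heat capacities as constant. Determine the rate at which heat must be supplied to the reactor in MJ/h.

Extent of reaction ξ = 0.893 × 36.8 = 32.862 mol/s
Reaction term: ξ·ΔH°_rxn = 32.862 × 28.2 = 926.72 kJ/s
Sensible, feed 33.6→25 °C: -53.802 kJ/s
Outlet flows (mol/s): A 3.9376, B 32.862
Sensible, products 25→191 °C: 891.21 kJ/s
Q = ΔH = 1764.1 kJ/s = 1764.1 kW
Heat supplied = 6350.8 MJ/h

Q_in = 6350 MJ/h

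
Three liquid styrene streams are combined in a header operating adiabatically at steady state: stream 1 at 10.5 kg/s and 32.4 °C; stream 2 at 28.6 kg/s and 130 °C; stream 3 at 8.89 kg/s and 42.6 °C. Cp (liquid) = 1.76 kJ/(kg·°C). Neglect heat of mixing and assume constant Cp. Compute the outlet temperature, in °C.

T_out = 92.5 °C

Adiabatic, steady state ⇒ Σ ṁᵢCp,ᵢ(T_out − Tᵢ) = 0
Σ ṁᵢCp,ᵢTᵢ = 10.5×1.76×32.4 + 28.6×1.76×130 + 8.89×1.76×42.6 = 7809
Σ ṁᵢCp,ᵢ = 10.5×1.76 + 28.6×1.76 + 8.89×1.76 = 84.462
T_out = 7809 / 84.462 = 92.455 °C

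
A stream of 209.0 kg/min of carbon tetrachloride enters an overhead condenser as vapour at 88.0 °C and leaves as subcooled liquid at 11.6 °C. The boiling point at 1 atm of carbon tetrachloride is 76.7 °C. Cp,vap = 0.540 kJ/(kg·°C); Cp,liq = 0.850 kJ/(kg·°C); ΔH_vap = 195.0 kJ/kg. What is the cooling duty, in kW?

Q_c = 893 kW

vapour 88.0→76.7 °C: -6.102 kJ/kg
condensation at 76.7 °C: -195 kJ/kg
liquid 76.7→11.6 °C: -55.335 kJ/kg
Δh = -6.102 + -195 + -55.335 = -256.44 kJ/kg
Q = ṁ·Δh = 209.0 kg/min × -256.44 kJ/kg = -53595 kJ/min
|Q| = 893.26 kW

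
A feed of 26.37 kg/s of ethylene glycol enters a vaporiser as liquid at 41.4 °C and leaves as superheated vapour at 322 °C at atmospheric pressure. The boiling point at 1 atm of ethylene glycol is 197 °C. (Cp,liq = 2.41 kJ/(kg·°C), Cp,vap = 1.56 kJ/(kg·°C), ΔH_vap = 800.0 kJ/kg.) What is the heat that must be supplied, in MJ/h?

liquid 41.4→197 °C: 375 kJ/kg
vaporisation at 197 °C: 800 kJ/kg
vapour 197→322 °C: 195 kJ/kg
Δh = 375 + 800 + 195 = 1370 kJ/kg
Q = ṁ·Δh = 26.37 kg/s × 1370 kJ/kg = 36127 kJ/s
|Q| = 36127 kW = 130060 MJ/h

Q = 130000 MJ/h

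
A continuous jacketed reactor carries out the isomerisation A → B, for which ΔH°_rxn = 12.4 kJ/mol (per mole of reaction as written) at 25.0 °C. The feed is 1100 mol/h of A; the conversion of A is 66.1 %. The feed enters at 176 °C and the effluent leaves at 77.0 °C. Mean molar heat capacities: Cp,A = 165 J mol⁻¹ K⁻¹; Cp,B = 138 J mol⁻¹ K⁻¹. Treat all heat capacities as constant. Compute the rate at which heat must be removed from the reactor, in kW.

Q_out = 2.77 kW

Extent of reaction ξ = 0.661 × 1100 = 727.1 mol/h
Reaction term: ξ·ΔH°_rxn = 727.1 × 12.4 = 9016 kJ/h
Sensible, feed 176→25 °C: -27406 kJ/h
Outlet flows (mol/h): A 372.9, B 727.1
Sensible, products 25→77.0 °C: 8417.2 kJ/h
Q = ΔH = -9973.3 kJ/h = -2.7704 kW
Heat removed = 2.7704 kW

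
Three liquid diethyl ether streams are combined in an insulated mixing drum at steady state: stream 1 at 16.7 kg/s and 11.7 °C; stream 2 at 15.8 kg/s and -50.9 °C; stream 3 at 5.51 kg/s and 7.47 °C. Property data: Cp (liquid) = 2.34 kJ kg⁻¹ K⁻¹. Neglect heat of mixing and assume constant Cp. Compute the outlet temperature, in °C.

Energy balance with Q = 0: Σ ṁᵢCp,ᵢ(T_out − Tᵢ) = 0
T_out = Σ ṁᵢCp,ᵢTᵢ / Σ ṁᵢCp,ᵢ
      = -1328.3 / 88.943 = -14.935 °C

T_out = -14.9 °C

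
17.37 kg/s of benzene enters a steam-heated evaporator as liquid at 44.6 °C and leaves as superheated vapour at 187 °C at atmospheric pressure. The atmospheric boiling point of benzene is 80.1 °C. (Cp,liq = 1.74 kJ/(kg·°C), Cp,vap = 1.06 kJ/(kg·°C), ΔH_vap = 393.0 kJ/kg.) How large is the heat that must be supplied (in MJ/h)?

liquid 44.6→80.1 °C: 61.77 kJ/kg
vaporisation at 80.1 °C: 393 kJ/kg
vapour 80.1→187 °C: 113.31 kJ/kg
Δh = 61.77 + 393 + 113.31 = 568.08 kJ/kg
Q = ṁ·Δh = 17.37 kg/s × 568.08 kJ/kg = 9867.6 kJ/s
|Q| = 9867.6 kW = 35523 MJ/h

Q = 35500 MJ/h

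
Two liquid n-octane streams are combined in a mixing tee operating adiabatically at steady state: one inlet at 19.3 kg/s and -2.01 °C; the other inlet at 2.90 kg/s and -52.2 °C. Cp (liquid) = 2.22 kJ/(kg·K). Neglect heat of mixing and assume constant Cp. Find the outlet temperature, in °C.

T_out = -8.57 °C

Adiabatic, steady state ⇒ Σ ṁᵢCp,ᵢ(T_out − Tᵢ) = 0
T_out = Σ ṁᵢCp,ᵢTᵢ / Σ ṁᵢCp,ᵢ
      = -422.18 / 49.284 = -8.5664 °C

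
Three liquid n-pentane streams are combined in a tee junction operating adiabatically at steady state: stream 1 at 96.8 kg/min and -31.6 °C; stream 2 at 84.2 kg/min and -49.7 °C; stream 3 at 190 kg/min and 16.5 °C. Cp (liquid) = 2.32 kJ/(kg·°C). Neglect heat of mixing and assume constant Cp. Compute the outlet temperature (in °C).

No heat crosses the boundary, so H_out = H_in.
Σ ṁᵢCp,ᵢTᵢ = 96.8×2.32×-31.6 + 84.2×2.32×-49.7 + 190×2.32×16.5 = -9532
Σ ṁᵢCp,ᵢ = 96.8×2.32 + 84.2×2.32 + 190×2.32 = 860.72
T_out = -9532 / 860.72 = -11.074 °C

T_out = -11.1 °C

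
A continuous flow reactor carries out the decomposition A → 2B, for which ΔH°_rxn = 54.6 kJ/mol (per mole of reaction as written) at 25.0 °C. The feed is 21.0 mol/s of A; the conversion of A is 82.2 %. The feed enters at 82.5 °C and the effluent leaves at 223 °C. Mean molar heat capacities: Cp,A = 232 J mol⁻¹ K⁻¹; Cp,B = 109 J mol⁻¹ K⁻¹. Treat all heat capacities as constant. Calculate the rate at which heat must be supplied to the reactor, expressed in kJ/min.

Extent of reaction ξ = 0.822 × 21.0 = 17.262 mol/s
Reaction term: ξ·ΔH°_rxn = 17.262 × 54.6 = 942.51 kJ/s
Sensible, feed 82.5→25 °C: -280.14 kJ/s
Outlet flows (mol/s): A 3.738, B 34.524
Sensible, products 25→223 °C: 916.81 kJ/s
Q = ΔH = 1579.2 kJ/s = 1579.2 kW
Heat supplied = 94750 kJ/min

Q_in = 94800 kJ/min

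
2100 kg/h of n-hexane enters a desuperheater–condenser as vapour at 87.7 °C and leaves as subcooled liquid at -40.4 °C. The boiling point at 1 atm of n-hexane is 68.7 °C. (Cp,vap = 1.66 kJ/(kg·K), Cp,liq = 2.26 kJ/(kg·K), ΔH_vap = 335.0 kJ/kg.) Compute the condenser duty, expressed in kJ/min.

vapour 87.7→68.7 °C: -31.54 kJ/kg
condensation at 68.7 °C: -335 kJ/kg
liquid 68.7→-40.4 °C: -246.57 kJ/kg
Δh = -31.54 + -335 + -246.57 = -613.11 kJ/kg
Q = ṁ·Δh = 2100 kg/h × -613.11 kJ/kg = -1.2875e+06 kJ/h
|Q| = 357.65 kW = 21459 kJ/min

Q_c = 21500 kJ/min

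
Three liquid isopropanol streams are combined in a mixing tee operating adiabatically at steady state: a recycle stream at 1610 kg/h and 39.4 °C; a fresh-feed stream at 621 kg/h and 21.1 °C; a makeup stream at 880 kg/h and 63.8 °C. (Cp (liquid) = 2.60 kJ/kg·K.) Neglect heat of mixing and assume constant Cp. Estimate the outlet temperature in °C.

Adiabatic, steady state ⇒ Σ ṁᵢCp,ᵢ(T_out − Tᵢ) = 0
T_out = Σ ṁᵢCp,ᵢTᵢ / Σ ṁᵢCp,ᵢ
      = 344970 / 8088.6 = 42.649 °C

T_out = 42.6 °C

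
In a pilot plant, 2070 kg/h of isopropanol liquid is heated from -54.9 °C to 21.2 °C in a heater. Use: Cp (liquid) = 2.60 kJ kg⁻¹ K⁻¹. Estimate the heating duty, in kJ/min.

Q = ṁ·Cp·ΔT = 2070 × 2.60 × (21.2 − -54.9) = 409570 kJ/h
Converting: 409570 / 3600 s = 113.77 kW
Heating duty = 6826.2 kJ/min

Q = 6830 kJ/min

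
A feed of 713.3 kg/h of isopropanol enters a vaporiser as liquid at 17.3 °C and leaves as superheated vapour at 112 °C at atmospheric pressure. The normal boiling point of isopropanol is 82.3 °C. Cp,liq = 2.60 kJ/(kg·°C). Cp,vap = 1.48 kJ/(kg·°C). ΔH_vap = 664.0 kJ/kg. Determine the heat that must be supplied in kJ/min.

Q = 10400 kJ/min

liquid 17.3→82.3 °C: 169 kJ/kg
vaporisation at 82.3 °C: 664 kJ/kg
vapour 82.3→112 °C: 43.956 kJ/kg
Δh = 169 + 664 + 43.956 = 876.96 kJ/kg
Q = ṁ·Δh = 713.3 kg/h × 876.96 kJ/kg = 625530 kJ/h
|Q| = 173.76 kW = 10426 kJ/min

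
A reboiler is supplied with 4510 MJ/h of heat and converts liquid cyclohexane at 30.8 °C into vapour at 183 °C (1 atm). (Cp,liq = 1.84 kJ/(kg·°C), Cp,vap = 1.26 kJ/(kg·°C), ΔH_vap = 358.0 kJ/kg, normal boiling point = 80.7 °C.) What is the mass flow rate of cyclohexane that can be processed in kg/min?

Δh = 1.84×(80.7−30.8) + 358.0 + 1.26×(183−80.7) = 578.71 kJ/kg
Q = 4510 MJ/h = 1252.8 kJ/s = 75167 kJ/min
ṁ = Q/Δh = 75167 / 578.71 = 129.89 kg/min

ṁ = 130 kg/min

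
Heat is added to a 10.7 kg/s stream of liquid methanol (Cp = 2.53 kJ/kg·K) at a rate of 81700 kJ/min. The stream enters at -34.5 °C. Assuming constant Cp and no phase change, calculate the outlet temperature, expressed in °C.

T_out = 15.8 °C

Q = 81700 kJ/min = 1361.7 kJ/s
ΔT = Q/(ṁ·Cp) = 1361.7/(10.7×2.53) = 50.3 K
T_out = -34.5 + 50.3 = 15.8 °C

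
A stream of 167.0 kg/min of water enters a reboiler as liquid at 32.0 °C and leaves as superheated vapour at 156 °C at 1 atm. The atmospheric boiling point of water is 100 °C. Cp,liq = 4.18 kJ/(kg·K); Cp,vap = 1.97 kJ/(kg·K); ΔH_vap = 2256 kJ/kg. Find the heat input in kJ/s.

liquid 32.0→100 °C: 284.24 kJ/kg
vaporisation at 100 °C: 2256 kJ/kg
vapour 100→156 °C: 110.32 kJ/kg
Δh = 284.24 + 2256 + 110.32 = 2650.6 kJ/kg
Q = ṁ·Δh = 167.0 kg/min × 2650.6 kJ/kg = 442640 kJ/min
|Q| = 7377.4 kW

Q = 7380 kJ/s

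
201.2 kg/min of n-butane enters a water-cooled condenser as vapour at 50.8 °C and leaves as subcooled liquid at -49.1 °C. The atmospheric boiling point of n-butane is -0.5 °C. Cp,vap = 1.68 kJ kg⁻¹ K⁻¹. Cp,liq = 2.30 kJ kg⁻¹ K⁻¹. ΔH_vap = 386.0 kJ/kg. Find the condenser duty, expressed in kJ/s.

Q_c = 1960 kJ/s

vapour 50.8→-0.5 °C: -86.184 kJ/kg
condensation at -0.5 °C: -386 kJ/kg
liquid -0.5→-49.1 °C: -111.78 kJ/kg
Δh = -86.184 + -386 + -111.78 = -583.96 kJ/kg
Q = ṁ·Δh = 201.2 kg/min × -583.96 kJ/kg = -117490 kJ/min
|Q| = 1958.2 kW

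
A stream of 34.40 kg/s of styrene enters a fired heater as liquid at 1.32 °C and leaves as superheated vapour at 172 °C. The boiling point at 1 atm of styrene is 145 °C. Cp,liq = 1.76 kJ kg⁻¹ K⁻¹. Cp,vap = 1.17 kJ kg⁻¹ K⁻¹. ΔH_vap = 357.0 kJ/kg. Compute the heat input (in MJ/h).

Q = 79400 MJ/h

liquid 1.32→145 °C: 252.88 kJ/kg
vaporisation at 145 °C: 357 kJ/kg
vapour 145→172 °C: 31.59 kJ/kg
Δh = 252.88 + 357 + 31.59 = 641.47 kJ/kg
Q = ṁ·Δh = 34.40 kg/s × 641.47 kJ/kg = 22066 kJ/s
|Q| = 22066 kW = 79439 MJ/h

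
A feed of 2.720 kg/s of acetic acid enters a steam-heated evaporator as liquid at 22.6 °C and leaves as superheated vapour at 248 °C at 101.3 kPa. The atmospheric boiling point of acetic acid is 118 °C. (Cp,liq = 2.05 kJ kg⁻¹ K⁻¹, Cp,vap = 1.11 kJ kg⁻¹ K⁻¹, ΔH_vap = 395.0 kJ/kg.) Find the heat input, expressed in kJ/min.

Q = 120000 kJ/min

liquid 22.6→118 °C: 195.57 kJ/kg
vaporisation at 118 °C: 395 kJ/kg
vapour 118→248 °C: 144.3 kJ/kg
Δh = 195.57 + 395 + 144.3 = 734.87 kJ/kg
Q = ṁ·Δh = 2.720 kg/s × 734.87 kJ/kg = 1998.8 kJ/s
|Q| = 1998.8 kW = 119930 kJ/min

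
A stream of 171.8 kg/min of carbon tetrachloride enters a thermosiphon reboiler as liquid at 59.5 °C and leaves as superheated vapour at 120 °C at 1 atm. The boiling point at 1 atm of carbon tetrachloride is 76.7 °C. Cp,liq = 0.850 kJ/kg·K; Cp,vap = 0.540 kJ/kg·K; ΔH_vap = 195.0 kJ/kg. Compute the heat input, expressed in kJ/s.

Q = 667 kJ/s

liquid 59.5→76.7 °C: 14.62 kJ/kg
vaporisation at 76.7 °C: 195 kJ/kg
vapour 76.7→120 °C: 23.382 kJ/kg
Δh = 14.62 + 195 + 23.382 = 233 kJ/kg
Q = ṁ·Δh = 171.8 kg/min × 233 kJ/kg = 40030 kJ/min
|Q| = 667.16 kW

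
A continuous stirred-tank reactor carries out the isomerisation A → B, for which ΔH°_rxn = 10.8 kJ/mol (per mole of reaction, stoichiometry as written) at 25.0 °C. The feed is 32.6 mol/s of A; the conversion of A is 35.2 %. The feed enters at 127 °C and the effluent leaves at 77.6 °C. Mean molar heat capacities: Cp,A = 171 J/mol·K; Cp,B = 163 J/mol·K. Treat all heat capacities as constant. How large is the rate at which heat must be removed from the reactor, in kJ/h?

Q_out = 563000 kJ/h

Extent of reaction ξ = 0.352 × 32.6 = 11.475 mol/s
Reaction term: ξ·ΔH°_rxn = 11.475 × 10.8 = 123.93 kJ/s
Sensible, feed 127→25 °C: -568.61 kJ/s
Outlet flows (mol/s): A 21.125, B 11.475
Sensible, products 25→77.6 °C: 288.4 kJ/s
Q = ΔH = -156.28 kJ/s = -156.28 kW
Heat removed = 562610 kJ/h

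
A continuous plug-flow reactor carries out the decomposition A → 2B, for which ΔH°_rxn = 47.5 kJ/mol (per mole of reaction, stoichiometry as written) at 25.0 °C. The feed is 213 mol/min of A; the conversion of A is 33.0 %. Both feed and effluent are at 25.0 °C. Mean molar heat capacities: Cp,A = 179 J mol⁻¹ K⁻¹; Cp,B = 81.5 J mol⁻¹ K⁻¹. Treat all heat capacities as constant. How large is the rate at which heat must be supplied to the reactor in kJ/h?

Extent of reaction ξ = 0.330 × 213 = 70.29 mol/min
Reaction term: ξ·ΔH°_rxn = 70.29 × 47.5 = 3338.8 kJ/min
Q = ΔH = 3338.8 kJ/min = 55.646 kW
Heat supplied = 200330 kJ/h

Q_in = 200000 kJ/h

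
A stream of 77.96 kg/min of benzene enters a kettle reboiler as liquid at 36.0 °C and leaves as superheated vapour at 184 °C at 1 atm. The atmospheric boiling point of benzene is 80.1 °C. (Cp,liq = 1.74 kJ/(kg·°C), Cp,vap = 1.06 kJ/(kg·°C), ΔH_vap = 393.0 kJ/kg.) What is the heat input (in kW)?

Q = 753 kW

liquid 36.0→80.1 °C: 76.734 kJ/kg
vaporisation at 80.1 °C: 393 kJ/kg
vapour 80.1→184 °C: 110.13 kJ/kg
Δh = 76.734 + 393 + 110.13 = 579.87 kJ/kg
Q = ṁ·Δh = 77.96 kg/min × 579.87 kJ/kg = 45207 kJ/min
|Q| = 753.44 kW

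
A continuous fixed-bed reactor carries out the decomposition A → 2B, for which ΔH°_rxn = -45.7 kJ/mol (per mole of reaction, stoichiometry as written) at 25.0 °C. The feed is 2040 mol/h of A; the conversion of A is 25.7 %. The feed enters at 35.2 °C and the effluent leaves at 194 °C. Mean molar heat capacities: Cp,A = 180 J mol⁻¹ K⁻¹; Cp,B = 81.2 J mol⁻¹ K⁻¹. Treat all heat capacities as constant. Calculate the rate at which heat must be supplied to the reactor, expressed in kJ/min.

Q_in = 547 kJ/min

Extent of reaction ξ = 0.257 × 2040 = 524.28 mol/h
Reaction term: ξ·ΔH°_rxn = 524.28 × -45.7 = -23960 kJ/h
Sensible, feed 35.2→25 °C: -3745.4 kJ/h
Outlet flows (mol/h): A 1515.7, B 1048.6
Sensible, products 25→194 °C: 60497 kJ/h
Q = ΔH = 32792 kJ/h = 9.109 kW
Heat supplied = 546.54 kJ/min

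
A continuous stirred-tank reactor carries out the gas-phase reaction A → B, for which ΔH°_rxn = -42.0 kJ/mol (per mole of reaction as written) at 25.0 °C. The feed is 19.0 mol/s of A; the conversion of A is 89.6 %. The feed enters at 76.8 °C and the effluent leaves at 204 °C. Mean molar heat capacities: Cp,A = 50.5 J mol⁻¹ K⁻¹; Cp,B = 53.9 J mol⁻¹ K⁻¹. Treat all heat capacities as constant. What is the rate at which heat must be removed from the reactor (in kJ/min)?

Extent of reaction ξ = 0.896 × 19.0 = 17.024 mol/s
Reaction term: ξ·ΔH°_rxn = 17.024 × -42.0 = -715.01 kJ/s
Sensible, feed 76.8→25 °C: -49.702 kJ/s
Outlet flows (mol/s): A 1.976, B 17.024
Sensible, products 25→204 °C: 182.11 kJ/s
Q = ΔH = -582.6 kJ/s = -582.6 kW
Heat removed = 34956 kJ/min

Q_out = 35000 kJ/min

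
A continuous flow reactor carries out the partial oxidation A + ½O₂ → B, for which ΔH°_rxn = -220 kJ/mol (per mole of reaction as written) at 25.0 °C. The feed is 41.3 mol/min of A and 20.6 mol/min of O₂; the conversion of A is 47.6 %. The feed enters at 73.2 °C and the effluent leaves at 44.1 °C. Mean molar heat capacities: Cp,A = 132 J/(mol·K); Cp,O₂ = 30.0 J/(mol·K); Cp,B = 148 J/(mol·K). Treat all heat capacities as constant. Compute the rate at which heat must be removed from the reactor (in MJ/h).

Q_out = 270 MJ/h

Extent of reaction ξ = 0.476 × 41.3 = 19.659 mol/min
Reaction term: ξ·ΔH°_rxn = 19.659 × -220 = -4324.9 kJ/min
Sensible, feed 73.2→25 °C: -292.55 kJ/min
Outlet flows (mol/min): A 21.641, O₂ 10.771, B 19.659
Sensible, products 25→44.1 °C: 116.3 kJ/min
Q = ΔH = -4501.2 kJ/min = -75.02 kW
Heat removed = 270.07 MJ/h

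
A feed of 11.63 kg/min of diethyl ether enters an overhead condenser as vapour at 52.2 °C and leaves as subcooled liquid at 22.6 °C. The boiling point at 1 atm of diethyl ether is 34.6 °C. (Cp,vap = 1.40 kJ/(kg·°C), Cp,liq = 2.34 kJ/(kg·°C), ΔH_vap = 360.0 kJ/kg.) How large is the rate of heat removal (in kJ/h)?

vapour 52.2→34.6 °C: -24.64 kJ/kg
condensation at 34.6 °C: -360 kJ/kg
liquid 34.6→22.6 °C: -28.08 kJ/kg
Δh = -24.64 + -360 + -28.08 = -412.72 kJ/kg
Q = ṁ·Δh = 11.63 kg/min × -412.72 kJ/kg = -4799.9 kJ/min
|Q| = 79.999 kW = 288000 kJ/h

Q_c = 288000 kJ/h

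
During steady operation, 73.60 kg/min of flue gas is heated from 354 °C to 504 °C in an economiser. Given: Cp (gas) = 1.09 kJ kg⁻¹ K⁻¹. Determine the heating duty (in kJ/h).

Q = ṁ·Cp·ΔT = 73.60 × 1.09 × (504 − 354) = 12034 kJ/min
Converting: 12034 / 60 s = 200.56 kW
Heating duty = 722020 kJ/h

Q = 722000 kJ/h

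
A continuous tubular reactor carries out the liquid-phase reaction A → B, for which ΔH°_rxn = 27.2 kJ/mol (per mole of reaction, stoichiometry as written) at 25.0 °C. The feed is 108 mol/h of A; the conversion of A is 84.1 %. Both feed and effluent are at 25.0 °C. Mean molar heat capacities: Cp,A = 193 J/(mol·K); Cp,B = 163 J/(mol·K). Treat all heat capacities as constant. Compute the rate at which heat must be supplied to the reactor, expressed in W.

Q_in = 686 W

Extent of reaction ξ = 0.841 × 108 = 90.828 mol/h
Reaction term: ξ·ΔH°_rxn = 90.828 × 27.2 = 2470.5 kJ/h
Q = ΔH = 2470.5 kJ/h = 0.68626 kW
Heat supplied = 686.26 W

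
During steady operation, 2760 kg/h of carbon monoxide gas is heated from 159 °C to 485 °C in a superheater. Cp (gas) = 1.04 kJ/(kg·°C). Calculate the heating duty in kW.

Q = ṁ·Cp·ΔT = 2760 × 1.04 × (485 − 159) = 935750 kJ/h
Converting: 935750 / 3600 s = 259.93 kW

Q = 260 kW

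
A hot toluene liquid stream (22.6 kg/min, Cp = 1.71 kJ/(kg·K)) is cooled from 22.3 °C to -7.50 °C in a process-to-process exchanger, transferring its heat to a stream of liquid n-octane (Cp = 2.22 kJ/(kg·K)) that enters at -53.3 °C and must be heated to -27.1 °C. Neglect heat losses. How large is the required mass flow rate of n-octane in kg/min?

ṁ_c = 19.8 kg/min

Heat released by hot stream: Q = 22.6 × 1.71 × (22.3 − -7.50) = 1151.7 kJ/min
Energy balance on cold side (adiabatic exchanger): Q = ṁ_c·Cp_c·(T_c,out − T_c,in)
ṁ_c = 1151.7 / [2.22 × (-27.1 − -53.3)] = 19.8 kg/min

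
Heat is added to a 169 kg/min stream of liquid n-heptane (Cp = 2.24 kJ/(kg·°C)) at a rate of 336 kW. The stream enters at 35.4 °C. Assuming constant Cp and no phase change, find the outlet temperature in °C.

T_out = 88.7 °C

Q = 336 kW = 20160 kJ/min
ΔT = Q/(ṁ·Cp) = 20160/(169×2.24) = 53.254 K
T_out = 35.4 + 53.254 = 88.654 °C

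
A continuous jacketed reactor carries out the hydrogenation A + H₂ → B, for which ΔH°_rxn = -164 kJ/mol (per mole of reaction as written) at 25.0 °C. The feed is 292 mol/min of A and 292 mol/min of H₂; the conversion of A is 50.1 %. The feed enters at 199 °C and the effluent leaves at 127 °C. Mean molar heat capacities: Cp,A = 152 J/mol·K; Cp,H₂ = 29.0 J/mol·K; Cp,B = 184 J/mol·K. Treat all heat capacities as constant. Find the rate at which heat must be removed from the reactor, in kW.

Extent of reaction ξ = 0.501 × 292 = 146.29 mol/min
Reaction term: ξ·ΔH°_rxn = 146.29 × -164 = -23992 kJ/min
Sensible, feed 199→25 °C: -9196.2 kJ/min
Outlet flows (mol/min): A 145.71, H₂ 145.71, B 146.29
Sensible, products 25→127 °C: 5435.7 kJ/min
Q = ΔH = -27752 kJ/min = -462.54 kW
Heat removed = 462.54 kW

Q_out = 463 kW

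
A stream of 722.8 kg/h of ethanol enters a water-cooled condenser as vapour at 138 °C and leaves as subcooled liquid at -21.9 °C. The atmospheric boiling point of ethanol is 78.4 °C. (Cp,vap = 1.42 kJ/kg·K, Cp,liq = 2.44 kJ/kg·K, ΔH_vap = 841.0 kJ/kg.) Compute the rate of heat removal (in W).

vapour 138→78.4 °C: -84.632 kJ/kg
condensation at 78.4 °C: -841 kJ/kg
liquid 78.4→-21.9 °C: -244.73 kJ/kg
Δh = -84.632 + -841 + -244.73 = -1170.4 kJ/kg
Q = ṁ·Δh = 722.8 kg/h × -1170.4 kJ/kg = -845940 kJ/h
|Q| = 234.98 kW = 234980 W

Q_c = 235000 W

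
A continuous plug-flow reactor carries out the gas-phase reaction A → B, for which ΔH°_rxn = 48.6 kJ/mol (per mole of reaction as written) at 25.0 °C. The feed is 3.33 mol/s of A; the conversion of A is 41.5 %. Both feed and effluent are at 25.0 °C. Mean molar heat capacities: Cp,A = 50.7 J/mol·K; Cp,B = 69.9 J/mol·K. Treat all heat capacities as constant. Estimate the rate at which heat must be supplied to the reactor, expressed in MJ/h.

Extent of reaction ξ = 0.415 × 3.33 = 1.382 mol/s
Reaction term: ξ·ΔH°_rxn = 1.382 × 48.6 = 67.163 kJ/s
Q = ΔH = 67.163 kJ/s = 67.163 kW
Heat supplied = 241.79 MJ/h

Q_in = 242 MJ/h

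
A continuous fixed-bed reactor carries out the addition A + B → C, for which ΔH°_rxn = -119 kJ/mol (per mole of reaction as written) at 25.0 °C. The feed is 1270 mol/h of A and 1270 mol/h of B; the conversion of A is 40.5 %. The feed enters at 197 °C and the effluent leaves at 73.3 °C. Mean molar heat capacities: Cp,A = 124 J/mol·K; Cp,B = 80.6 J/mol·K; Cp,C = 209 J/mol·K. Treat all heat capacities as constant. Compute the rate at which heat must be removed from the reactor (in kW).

Extent of reaction ξ = 0.405 × 1270 = 514.35 mol/h
Reaction term: ξ·ΔH°_rxn = 514.35 × -119 = -61208 kJ/h
Sensible, feed 197→25 °C: -44693 kJ/h
Outlet flows (mol/h): A 755.65, B 755.65, C 514.35
Sensible, products 25→73.3 °C: 12660 kJ/h
Q = ΔH = -93241 kJ/h = -25.9 kW
Heat removed = 25.9 kW

Q_out = 25.9 kW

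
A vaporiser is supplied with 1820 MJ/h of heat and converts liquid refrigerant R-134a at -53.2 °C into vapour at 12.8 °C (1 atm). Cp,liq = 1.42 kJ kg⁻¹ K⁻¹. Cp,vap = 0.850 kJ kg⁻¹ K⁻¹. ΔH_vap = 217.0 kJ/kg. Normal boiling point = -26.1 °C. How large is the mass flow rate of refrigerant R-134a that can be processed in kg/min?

ṁ = 105 kg/min

Δh = 1.42×(-26.1−-53.2) + 217.0 + 0.850×(12.8−-26.1) = 288.55 kJ/kg
Q = 1820 MJ/h = 505.56 kJ/s = 30333 kJ/min
ṁ = Q/Δh = 30333 / 288.55 = 105.12 kg/min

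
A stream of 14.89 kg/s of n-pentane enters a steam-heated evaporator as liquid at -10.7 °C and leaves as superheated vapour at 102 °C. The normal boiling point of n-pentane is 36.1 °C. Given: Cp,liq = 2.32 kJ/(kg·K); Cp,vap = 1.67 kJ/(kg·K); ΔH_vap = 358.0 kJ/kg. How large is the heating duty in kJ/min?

liquid -10.7→36.1 °C: 108.58 kJ/kg
vaporisation at 36.1 °C: 358 kJ/kg
vapour 36.1→102 °C: 110.05 kJ/kg
Δh = 108.58 + 358 + 110.05 = 576.63 kJ/kg
Q = ṁ·Δh = 14.89 kg/s × 576.63 kJ/kg = 8586 kJ/s
|Q| = 8586 kW = 515160 kJ/min

Q = 515000 kJ/min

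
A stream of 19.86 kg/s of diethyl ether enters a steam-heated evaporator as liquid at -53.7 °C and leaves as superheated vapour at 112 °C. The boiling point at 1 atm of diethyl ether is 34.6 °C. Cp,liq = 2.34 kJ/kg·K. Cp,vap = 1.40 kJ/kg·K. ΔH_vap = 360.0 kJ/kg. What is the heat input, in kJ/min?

liquid -53.7→34.6 °C: 206.62 kJ/kg
vaporisation at 34.6 °C: 360 kJ/kg
vapour 34.6→112 °C: 108.36 kJ/kg
Δh = 206.62 + 360 + 108.36 = 674.98 kJ/kg
Q = ṁ·Δh = 19.86 kg/s × 674.98 kJ/kg = 13405 kJ/s
|Q| = 13405 kW = 804310 kJ/min

Q = 804000 kJ/min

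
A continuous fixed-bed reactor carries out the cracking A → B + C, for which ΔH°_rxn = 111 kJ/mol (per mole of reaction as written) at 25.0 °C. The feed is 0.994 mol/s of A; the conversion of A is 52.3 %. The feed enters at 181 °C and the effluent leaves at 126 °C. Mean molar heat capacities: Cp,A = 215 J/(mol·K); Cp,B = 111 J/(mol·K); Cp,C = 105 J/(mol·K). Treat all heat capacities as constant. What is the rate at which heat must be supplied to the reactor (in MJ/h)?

Extent of reaction ξ = 0.523 × 0.994 = 0.51986 mol/s
Reaction term: ξ·ΔH°_rxn = 0.51986 × 111 = 57.705 kJ/s
Sensible, feed 181→25 °C: -33.339 kJ/s
Outlet flows (mol/s): A 0.47414, B 0.51986, C 0.51986
Sensible, products 25→126 °C: 21.637 kJ/s
Q = ΔH = 46.003 kJ/s = 46.003 kW
Heat supplied = 165.61 MJ/h

Q_in = 166 MJ/h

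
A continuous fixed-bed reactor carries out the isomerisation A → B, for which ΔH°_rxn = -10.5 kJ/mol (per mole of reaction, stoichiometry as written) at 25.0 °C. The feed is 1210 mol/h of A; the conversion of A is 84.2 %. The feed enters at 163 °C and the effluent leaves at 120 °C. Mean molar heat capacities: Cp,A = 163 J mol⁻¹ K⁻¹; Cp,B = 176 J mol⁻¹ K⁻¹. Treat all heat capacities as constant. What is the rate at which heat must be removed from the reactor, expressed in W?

Q_out = 4980 W

Extent of reaction ξ = 0.842 × 1210 = 1018.8 mol/h
Reaction term: ξ·ΔH°_rxn = 1018.8 × -10.5 = -10698 kJ/h
Sensible, feed 163→25 °C: -27218 kJ/h
Outlet flows (mol/h): A 191.18, B 1018.8
Sensible, products 25→120 °C: 19995 kJ/h
Q = ΔH = -17920 kJ/h = -4.9778 kW
Heat removed = 4977.8 W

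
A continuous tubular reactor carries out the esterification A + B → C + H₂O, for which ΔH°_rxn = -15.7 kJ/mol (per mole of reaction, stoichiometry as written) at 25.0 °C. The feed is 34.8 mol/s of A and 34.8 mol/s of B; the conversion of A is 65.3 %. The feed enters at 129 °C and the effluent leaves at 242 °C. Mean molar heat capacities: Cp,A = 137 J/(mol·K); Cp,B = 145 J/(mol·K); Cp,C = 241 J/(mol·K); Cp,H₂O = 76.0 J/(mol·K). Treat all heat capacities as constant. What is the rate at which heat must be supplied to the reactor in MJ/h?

Q_in = 3330 MJ/h

Extent of reaction ξ = 0.653 × 34.8 = 22.724 mol/s
Reaction term: ξ·ΔH°_rxn = 22.724 × -15.7 = -356.77 kJ/s
Sensible, feed 129→25 °C: -1020.6 kJ/s
Outlet flows (mol/s): A 12.076, B 12.076, C 22.724, H₂O 22.724
Sensible, products 25→242 °C: 2302.1 kJ/s
Q = ΔH = 924.76 kJ/s = 924.76 kW
Heat supplied = 3329.1 MJ/h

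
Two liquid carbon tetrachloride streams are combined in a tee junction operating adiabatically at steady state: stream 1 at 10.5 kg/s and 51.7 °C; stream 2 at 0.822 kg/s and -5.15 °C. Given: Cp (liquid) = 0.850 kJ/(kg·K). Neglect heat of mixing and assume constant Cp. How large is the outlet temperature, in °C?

No heat crosses the boundary, so H_out = H_in.
Σ ṁᵢCp,ᵢTᵢ = 10.5×0.850×51.7 + 0.822×0.850×-5.15 = 457.82
Σ ṁᵢCp,ᵢ = 10.5×0.850 + 0.822×0.850 = 9.6237
T_out = 457.82 / 9.6237 = 47.573 °C

T_out = 47.6 °C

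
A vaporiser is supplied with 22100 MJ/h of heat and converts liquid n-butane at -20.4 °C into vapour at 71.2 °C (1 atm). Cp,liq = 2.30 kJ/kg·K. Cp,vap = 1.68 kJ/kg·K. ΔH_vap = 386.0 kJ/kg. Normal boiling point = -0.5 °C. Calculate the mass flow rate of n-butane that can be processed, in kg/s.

Δh = 2.30×(-0.5−-20.4) + 386.0 + 1.68×(71.2−-0.5) = 552.23 kJ/kg
Q = 22100 MJ/h = 6138.9 kJ/s = 6138.9 kJ/s
ṁ = Q/Δh = 6138.9 / 552.23 = 11.117 kg/s

ṁ = 11.1 kg/s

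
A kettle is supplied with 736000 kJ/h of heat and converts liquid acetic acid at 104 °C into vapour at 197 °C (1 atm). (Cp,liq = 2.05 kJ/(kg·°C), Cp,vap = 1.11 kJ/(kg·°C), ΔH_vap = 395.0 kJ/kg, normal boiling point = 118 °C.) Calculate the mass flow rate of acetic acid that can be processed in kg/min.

Δh = 2.05×(118−104) + 395.0 + 1.11×(197−118) = 511.39 kJ/kg
Q = 736000 kJ/h = 204.44 kJ/s = 12267 kJ/min
ṁ = Q/Δh = 12267 / 511.39 = 23.987 kg/min

ṁ = 24.0 kg/min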